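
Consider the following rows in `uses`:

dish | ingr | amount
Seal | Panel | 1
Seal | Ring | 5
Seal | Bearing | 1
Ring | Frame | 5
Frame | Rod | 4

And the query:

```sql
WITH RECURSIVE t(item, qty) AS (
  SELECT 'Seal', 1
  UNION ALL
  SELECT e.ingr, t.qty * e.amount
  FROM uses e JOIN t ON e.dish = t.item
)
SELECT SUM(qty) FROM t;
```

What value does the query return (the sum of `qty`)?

Base: (Seal, qty=1).
Iteration 1: components of {Seal} -> Bearing = 1*1 = 1, Panel = 1*1 = 1, Ring = 1*5 = 5.
Iteration 2: components of {Bearing,Panel,Ring} -> Frame = 5*5 = 25.
Iteration 3: components of {Frame} -> Rod = 25*4 = 100.
Iteration 4: no further components; recursion stops.
SUM(qty) = 1 + 1 + 5 + 1 + 25 + 100 = 133.

133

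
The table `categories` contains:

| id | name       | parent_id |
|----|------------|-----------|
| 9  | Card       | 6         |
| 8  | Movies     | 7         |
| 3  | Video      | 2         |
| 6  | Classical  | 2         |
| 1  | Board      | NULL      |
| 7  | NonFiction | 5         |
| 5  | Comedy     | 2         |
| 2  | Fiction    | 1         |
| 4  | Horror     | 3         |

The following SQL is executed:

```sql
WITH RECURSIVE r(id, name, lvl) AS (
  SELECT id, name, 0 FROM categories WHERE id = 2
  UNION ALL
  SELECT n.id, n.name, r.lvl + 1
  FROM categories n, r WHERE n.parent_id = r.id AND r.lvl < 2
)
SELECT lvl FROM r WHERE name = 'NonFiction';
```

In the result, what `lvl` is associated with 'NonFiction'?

2

Base: id=2 (Fiction) at lvl 0.
Iteration 1: rows with parent_id in {2} -> Video (id 3, lvl 1), Comedy (id 5, lvl 1), Classical (id 6, lvl 1).
Iteration 2: rows with parent_id in {3,5,6} -> Horror (id 4, lvl 2), NonFiction (id 7, lvl 2), Card (id 9, lvl 2).
Iteration 3: lvl < 2 fails for all current rows; recursion stops.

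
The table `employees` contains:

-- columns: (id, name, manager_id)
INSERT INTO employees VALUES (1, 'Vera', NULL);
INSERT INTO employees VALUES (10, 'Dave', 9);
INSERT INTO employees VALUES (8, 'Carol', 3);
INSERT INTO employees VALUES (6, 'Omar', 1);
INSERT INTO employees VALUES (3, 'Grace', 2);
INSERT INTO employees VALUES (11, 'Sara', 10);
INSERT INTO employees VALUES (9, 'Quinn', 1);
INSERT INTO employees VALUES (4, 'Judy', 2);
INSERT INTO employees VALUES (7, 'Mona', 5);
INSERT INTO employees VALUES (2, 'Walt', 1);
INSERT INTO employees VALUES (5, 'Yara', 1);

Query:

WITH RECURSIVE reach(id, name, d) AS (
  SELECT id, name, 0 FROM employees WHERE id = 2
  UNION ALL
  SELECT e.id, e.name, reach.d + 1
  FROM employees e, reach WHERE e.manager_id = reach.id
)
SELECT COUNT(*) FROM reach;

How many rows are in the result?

Base: id=2 (Walt) at d 0.
Iteration 1: rows with manager_id in {2} -> Grace (id 3, d 1), Judy (id 4, d 1).
Iteration 2: rows with manager_id in {3,4} -> Carol (id 8, d 2).
Iteration 3: no rows with manager_id in {8}; recursion stops.
Total rows emitted: 4.

4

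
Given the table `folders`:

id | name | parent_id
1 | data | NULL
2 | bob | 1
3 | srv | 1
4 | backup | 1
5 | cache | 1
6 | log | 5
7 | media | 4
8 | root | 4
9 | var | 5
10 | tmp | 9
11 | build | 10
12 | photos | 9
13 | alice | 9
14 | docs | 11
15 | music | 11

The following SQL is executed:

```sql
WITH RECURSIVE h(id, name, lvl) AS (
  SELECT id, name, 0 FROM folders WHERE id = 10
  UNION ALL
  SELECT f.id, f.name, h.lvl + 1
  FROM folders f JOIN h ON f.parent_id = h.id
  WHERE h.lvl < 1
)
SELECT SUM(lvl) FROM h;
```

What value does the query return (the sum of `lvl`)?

Base: id=10 (tmp) at lvl 0.
Iteration 1: rows with parent_id in {10} -> build (id 11, lvl 1).
Iteration 2: lvl < 1 fails for all current rows; recursion stops.
SUM(lvl) = 0 + 1 = 1.

1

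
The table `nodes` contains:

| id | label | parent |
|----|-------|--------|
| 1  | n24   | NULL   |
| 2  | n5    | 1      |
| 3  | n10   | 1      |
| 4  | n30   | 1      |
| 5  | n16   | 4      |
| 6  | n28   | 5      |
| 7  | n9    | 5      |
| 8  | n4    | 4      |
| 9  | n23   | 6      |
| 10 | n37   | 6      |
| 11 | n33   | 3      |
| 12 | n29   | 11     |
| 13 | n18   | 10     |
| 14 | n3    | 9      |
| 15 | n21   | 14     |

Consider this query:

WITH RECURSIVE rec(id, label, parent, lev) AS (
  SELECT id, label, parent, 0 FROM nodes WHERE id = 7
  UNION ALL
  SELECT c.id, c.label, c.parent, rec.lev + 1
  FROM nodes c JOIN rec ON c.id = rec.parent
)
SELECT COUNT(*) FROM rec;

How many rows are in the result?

4

Base: id=7 (n9), parent=5, lev 0.
Iteration 1: join on id=5 -> n16 (id 5, parent=4, lev 1).
Iteration 2: join on id=4 -> n30 (id 4, parent=1, lev 2).
Iteration 3: join on id=1 -> n24 (id 1, parent=NULL, lev 3).
Iteration 4: parent is NULL; no match; recursion stops.
Total rows emitted: 4.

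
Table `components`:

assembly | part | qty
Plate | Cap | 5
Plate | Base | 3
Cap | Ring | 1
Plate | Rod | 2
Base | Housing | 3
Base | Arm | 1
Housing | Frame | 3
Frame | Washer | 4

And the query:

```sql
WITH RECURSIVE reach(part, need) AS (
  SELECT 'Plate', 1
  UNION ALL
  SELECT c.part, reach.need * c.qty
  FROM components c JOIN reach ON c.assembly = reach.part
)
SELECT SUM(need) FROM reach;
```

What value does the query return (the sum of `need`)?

163

Base: (Plate, need=1).
Iteration 1: components of {Plate} -> Base = 1*3 = 3, Cap = 1*5 = 5, Rod = 1*2 = 2.
Iteration 2: components of {Base,Cap,Rod} -> Arm = 3*1 = 3, Housing = 3*3 = 9, Ring = 5*1 = 5.
Iteration 3: components of {Arm,Housing,Ring} -> Frame = 9*3 = 27.
Iteration 4: components of {Frame} -> Washer = 27*4 = 108.
Iteration 5: no further components; recursion stops.
SUM(need) = 1 + 5 + 3 + 2 + 5 + 9 + 3 + 27 + 108 = 163.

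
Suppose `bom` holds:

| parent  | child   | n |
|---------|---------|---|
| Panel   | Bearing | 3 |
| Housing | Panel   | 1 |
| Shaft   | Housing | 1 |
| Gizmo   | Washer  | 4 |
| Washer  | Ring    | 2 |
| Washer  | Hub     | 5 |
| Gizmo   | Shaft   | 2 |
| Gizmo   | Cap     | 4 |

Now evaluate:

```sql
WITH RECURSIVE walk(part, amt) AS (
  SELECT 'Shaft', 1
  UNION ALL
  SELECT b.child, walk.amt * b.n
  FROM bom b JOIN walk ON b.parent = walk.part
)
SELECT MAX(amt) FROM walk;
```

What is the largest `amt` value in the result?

3

Base: (Shaft, amt=1).
Iteration 1: components of {Shaft} -> Housing = 1*1 = 1.
Iteration 2: components of {Housing} -> Panel = 1*1 = 1.
Iteration 3: components of {Panel} -> Bearing = 1*3 = 3.
Iteration 4: no further components; recursion stops.
amt values: 1, 1, 1, 3; the maximum is 3.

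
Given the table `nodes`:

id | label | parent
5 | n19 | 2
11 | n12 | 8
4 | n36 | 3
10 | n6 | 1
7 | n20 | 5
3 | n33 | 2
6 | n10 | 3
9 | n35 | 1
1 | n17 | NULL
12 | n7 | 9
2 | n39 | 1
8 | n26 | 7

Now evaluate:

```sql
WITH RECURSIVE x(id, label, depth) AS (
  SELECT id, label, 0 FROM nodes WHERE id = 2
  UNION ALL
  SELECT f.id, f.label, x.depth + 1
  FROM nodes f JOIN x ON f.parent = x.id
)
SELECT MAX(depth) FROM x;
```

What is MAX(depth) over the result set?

4

Base: id=2 (n39) at depth 0.
Iteration 1: rows with parent in {2} -> n33 (id 3, depth 1), n19 (id 5, depth 1).
Iteration 2: rows with parent in {3,5} -> n36 (id 4, depth 2), n10 (id 6, depth 2), n20 (id 7, depth 2).
Iteration 3: rows with parent in {4,6,7} -> n26 (id 8, depth 3).
Iteration 4: rows with parent in {8} -> n12 (id 11, depth 4).
Iteration 5: no rows with parent in {11}; recursion stops.
depth values: 0, 1, 1, 2, 2, 2, 3, 4; the maximum is 4.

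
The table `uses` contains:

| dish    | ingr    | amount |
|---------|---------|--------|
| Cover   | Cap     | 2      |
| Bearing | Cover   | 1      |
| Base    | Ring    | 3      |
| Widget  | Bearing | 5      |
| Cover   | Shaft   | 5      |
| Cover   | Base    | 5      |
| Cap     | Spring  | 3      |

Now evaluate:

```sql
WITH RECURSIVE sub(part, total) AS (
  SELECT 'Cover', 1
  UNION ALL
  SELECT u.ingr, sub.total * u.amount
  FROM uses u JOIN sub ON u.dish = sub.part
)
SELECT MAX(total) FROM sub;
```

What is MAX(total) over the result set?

Base: (Cover, total=1).
Iteration 1: components of {Cover} -> Base = 1*5 = 5, Cap = 1*2 = 2, Shaft = 1*5 = 5.
Iteration 2: components of {Base,Cap,Shaft} -> Ring = 5*3 = 15, Spring = 2*3 = 6.
Iteration 3: no further components; recursion stops.
total values: 1, 5, 5, 2, 15, 6; the maximum is 15.

15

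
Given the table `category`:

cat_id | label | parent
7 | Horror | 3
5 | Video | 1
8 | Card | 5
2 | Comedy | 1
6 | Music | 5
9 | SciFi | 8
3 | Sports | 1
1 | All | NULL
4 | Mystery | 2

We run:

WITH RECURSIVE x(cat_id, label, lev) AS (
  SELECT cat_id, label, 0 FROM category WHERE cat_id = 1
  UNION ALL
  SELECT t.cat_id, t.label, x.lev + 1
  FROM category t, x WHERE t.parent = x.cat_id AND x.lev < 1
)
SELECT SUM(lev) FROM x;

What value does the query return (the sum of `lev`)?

3

Base: cat_id=1 (All) at lev 0.
Iteration 1: rows with parent in {1} -> Comedy (id 2, lev 1), Sports (id 3, lev 1), Video (id 5, lev 1).
Iteration 2: lev < 1 fails for all current rows; recursion stops.
SUM(lev) = 0 + 1 + 1 + 1 = 3.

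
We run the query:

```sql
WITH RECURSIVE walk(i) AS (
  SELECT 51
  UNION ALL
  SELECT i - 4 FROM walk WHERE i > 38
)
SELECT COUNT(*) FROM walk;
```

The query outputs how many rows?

Base: i=51.
Iteration 1: 51 > 38 holds -> i = 51 - 4 = 47.
Iteration 2: 47 > 38 holds -> i = 47 - 4 = 43.
Iteration 3: 43 > 38 holds -> i = 43 - 4 = 39.
Iteration 4: 39 > 38 holds -> i = 39 - 4 = 35.
Iteration 5: 35 > 38 fails; recursion stops.
Total rows emitted: 5.

5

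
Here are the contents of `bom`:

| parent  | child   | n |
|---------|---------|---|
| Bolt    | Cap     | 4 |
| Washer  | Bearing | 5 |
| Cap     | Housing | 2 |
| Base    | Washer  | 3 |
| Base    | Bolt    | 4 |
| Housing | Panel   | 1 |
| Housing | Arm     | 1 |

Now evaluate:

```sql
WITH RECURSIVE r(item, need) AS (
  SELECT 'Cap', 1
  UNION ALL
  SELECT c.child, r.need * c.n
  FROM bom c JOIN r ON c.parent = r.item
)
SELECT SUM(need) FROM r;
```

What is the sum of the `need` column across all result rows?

Base: (Cap, need=1).
Iteration 1: components of {Cap} -> Housing = 1*2 = 2.
Iteration 2: components of {Housing} -> Arm = 2*1 = 2, Panel = 2*1 = 2.
Iteration 3: no further components; recursion stops.
SUM(need) = 1 + 2 + 2 + 2 = 7.

7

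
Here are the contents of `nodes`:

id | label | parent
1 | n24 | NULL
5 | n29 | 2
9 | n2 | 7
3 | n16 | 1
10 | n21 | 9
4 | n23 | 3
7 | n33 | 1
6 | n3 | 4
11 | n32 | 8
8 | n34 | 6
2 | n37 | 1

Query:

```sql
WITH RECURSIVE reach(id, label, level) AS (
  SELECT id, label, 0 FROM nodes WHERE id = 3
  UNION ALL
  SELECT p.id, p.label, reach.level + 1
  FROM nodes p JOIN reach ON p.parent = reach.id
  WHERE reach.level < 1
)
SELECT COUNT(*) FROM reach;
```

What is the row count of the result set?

Base: id=3 (n16) at level 0.
Iteration 1: rows with parent in {3} -> n23 (id 4, level 1).
Iteration 2: level < 1 fails for all current rows; recursion stops.
Total rows emitted: 2.

2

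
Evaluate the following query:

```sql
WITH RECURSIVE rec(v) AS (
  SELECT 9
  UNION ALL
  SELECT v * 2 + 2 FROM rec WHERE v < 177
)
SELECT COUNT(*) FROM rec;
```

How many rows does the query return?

6

Base: v=9.
Iteration 1: 9 < 177 holds -> v = 9 * 2 + 2 = 20.
Iteration 2: 20 < 177 holds -> v = 20 * 2 + 2 = 42.
Iteration 3: 42 < 177 holds -> v = 42 * 2 + 2 = 86.
Iteration 4: 86 < 177 holds -> v = 86 * 2 + 2 = 174.
Iteration 5: 174 < 177 holds -> v = 174 * 2 + 2 = 350.
Iteration 6: 350 < 177 fails; recursion stops.
Total rows emitted: 6.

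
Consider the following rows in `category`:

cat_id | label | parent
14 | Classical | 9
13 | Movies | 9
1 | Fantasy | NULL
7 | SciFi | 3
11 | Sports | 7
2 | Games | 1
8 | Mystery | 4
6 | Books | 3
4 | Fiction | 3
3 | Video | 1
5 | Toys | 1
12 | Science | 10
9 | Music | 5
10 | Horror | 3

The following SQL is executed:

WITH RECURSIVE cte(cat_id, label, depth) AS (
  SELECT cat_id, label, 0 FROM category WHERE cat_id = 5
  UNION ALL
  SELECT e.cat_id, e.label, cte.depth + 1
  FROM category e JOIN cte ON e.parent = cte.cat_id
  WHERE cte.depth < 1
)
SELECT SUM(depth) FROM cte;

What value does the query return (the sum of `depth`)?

1

Base: cat_id=5 (Toys) at depth 0.
Iteration 1: rows with parent in {5} -> Music (id 9, depth 1).
Iteration 2: depth < 1 fails for all current rows; recursion stops.
SUM(depth) = 0 + 1 = 1.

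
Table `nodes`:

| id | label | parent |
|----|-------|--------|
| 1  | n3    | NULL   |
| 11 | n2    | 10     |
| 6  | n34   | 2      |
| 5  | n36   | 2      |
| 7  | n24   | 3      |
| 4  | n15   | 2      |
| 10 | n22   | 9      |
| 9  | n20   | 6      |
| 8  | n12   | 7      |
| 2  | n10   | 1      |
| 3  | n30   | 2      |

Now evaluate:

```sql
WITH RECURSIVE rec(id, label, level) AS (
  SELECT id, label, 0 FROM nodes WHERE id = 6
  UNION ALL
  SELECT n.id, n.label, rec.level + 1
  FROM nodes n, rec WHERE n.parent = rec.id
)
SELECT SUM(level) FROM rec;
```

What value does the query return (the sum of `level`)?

Base: id=6 (n34) at level 0.
Iteration 1: rows with parent in {6} -> n20 (id 9, level 1).
Iteration 2: rows with parent in {9} -> n22 (id 10, level 2).
Iteration 3: rows with parent in {10} -> n2 (id 11, level 3).
Iteration 4: no rows with parent in {11}; recursion stops.
SUM(level) = 0 + 1 + 2 + 3 = 6.

6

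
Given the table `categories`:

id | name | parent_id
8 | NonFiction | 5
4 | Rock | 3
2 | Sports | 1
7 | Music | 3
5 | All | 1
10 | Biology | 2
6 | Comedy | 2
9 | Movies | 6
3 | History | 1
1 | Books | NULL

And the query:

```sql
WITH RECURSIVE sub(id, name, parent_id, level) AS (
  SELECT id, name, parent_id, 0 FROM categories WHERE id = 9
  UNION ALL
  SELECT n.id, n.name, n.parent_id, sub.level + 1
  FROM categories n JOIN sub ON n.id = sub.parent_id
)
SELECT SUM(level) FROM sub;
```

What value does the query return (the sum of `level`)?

6

Base: id=9 (Movies), parent_id=6, level 0.
Iteration 1: join on id=6 -> Comedy (id 6, parent_id=2, level 1).
Iteration 2: join on id=2 -> Sports (id 2, parent_id=1, level 2).
Iteration 3: join on id=1 -> Books (id 1, parent_id=NULL, level 3).
Iteration 4: parent_id is NULL; no match; recursion stops.
SUM(level) = 0 + 1 + 2 + 3 = 6.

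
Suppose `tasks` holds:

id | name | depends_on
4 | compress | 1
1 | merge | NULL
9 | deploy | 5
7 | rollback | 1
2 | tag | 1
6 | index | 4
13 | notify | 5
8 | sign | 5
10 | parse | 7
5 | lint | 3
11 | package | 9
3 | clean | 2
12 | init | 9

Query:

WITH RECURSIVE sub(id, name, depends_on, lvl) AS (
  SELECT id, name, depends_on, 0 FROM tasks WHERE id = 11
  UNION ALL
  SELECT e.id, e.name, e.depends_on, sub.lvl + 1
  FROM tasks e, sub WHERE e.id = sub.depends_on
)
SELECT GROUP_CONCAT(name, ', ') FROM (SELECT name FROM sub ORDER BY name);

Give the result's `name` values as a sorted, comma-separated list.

Base: id=11 (package), depends_on=9, lvl 0.
Iteration 1: join on id=9 -> deploy (id 9, depends_on=5, lvl 1).
Iteration 2: join on id=5 -> lint (id 5, depends_on=3, lvl 2).
Iteration 3: join on id=3 -> clean (id 3, depends_on=2, lvl 3).
Iteration 4: join on id=2 -> tag (id 2, depends_on=1, lvl 4).
Iteration 5: join on id=1 -> merge (id 1, depends_on=NULL, lvl 5).
Iteration 6: depends_on is NULL; no match; recursion stops.

clean, deploy, lint, merge, package, tag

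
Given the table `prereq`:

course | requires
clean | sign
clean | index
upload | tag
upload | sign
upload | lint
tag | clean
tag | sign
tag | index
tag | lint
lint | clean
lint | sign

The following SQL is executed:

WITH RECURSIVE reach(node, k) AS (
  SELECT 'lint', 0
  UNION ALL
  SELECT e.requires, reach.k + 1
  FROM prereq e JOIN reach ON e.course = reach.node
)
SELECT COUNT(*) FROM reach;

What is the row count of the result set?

5

Base: (lint, k=0).
Iteration 1: edges from {lint} -> (clean, k=1), (sign, k=1).
Iteration 2: edges from {clean,sign} -> (index, k=2), (sign, k=2).
Iteration 3: no outgoing edges from {index,sign}; recursion stops.
Total rows emitted: 5.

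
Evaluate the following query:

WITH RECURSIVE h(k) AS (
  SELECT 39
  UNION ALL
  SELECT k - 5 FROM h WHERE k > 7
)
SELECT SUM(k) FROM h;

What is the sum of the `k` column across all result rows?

Base: k=39.
Iteration 1: 39 > 7 holds -> k = 39 - 5 = 34.
Iteration 2: 34 > 7 holds -> k = 34 - 5 = 29.
Iteration 3: 29 > 7 holds -> k = 29 - 5 = 24.
Iteration 4: 24 > 7 holds -> k = 24 - 5 = 19.
Iteration 5: 19 > 7 holds -> k = 19 - 5 = 14.
Iteration 6: 14 > 7 holds -> k = 14 - 5 = 9.
Iteration 7: 9 > 7 holds -> k = 9 - 5 = 4.
Iteration 8: 4 > 7 fails; recursion stops.
SUM(k) = 39 + 34 + 29 + 24 + 19 + 14 + 9 + 4 = 172.

172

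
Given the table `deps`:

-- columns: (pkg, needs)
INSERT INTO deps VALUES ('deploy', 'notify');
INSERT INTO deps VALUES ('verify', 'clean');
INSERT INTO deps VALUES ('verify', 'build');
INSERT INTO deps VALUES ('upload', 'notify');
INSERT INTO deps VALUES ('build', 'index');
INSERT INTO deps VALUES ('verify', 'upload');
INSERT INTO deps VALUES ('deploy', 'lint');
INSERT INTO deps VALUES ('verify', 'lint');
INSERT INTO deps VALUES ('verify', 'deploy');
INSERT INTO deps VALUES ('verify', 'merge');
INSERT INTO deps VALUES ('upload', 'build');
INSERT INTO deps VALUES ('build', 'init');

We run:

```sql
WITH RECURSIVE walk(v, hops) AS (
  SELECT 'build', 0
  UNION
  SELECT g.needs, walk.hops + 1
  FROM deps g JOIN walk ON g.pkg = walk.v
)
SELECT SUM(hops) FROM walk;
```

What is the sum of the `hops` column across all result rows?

Base: (build, hops=0).
Iteration 1: edges from {build} -> (index, hops=1), (init, hops=1).
Iteration 2: no outgoing edges from {index,init}; recursion stops.
SUM(hops) = 0 + 1 + 1 = 2.

2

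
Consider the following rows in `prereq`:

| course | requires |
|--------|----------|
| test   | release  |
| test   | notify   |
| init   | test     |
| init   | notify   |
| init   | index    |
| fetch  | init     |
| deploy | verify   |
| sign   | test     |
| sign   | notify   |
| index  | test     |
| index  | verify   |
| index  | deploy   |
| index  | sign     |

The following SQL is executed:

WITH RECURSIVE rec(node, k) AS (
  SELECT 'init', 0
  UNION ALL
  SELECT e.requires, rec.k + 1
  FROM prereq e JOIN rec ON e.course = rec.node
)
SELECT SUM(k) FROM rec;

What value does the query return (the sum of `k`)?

Base: (init, k=0).
Iteration 1: edges from {init} -> (index, k=1), (notify, k=1), (test, k=1).
Iteration 2: edges from {index,notify,test} -> (deploy, k=2), (notify, k=2), (release, k=2), (sign, k=2), (test, k=2), (verify, k=2).
Iteration 3: edges from {deploy,notify,release,sign,test,verify} -> (notify, k=3) x2, (release, k=3), (test, k=3), (verify, k=3). [UNION ALL keeps all 5 new rows, including repeats]
Iteration 4: edges from {notify,release,test,verify} -> (notify, k=4), (release, k=4).
Iteration 5: no outgoing edges from {notify,release}; recursion stops.
SUM(k) = 0 + 1 + 1 + 1 + 2 + 2 + 2 + 2 + 2 + 2 + 3 + 3 + 3 + 3 + ... (17 terms) = 38.

38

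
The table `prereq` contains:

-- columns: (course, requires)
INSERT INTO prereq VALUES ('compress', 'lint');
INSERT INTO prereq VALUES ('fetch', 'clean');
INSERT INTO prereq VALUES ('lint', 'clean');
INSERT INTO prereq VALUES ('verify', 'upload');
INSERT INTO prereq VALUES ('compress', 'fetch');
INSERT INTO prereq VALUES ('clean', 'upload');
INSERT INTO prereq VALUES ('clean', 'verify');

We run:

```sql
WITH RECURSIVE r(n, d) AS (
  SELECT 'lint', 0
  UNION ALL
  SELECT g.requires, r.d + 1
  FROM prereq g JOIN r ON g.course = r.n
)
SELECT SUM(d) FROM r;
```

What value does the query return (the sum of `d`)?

Base: (lint, d=0).
Iteration 1: edges from {lint} -> (clean, d=1).
Iteration 2: edges from {clean} -> (upload, d=2), (verify, d=2).
Iteration 3: edges from {upload,verify} -> (upload, d=3).
Iteration 4: no outgoing edges from {upload}; recursion stops.
SUM(d) = 0 + 1 + 2 + 2 + 3 = 8.

8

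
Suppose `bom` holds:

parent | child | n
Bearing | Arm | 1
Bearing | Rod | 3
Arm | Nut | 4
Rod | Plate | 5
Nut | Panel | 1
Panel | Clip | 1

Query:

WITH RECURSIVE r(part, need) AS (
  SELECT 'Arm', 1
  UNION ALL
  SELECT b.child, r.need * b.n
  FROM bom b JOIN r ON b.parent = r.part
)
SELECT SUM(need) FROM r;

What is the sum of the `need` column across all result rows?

13

Base: (Arm, need=1).
Iteration 1: components of {Arm} -> Nut = 1*4 = 4.
Iteration 2: components of {Nut} -> Panel = 4*1 = 4.
Iteration 3: components of {Panel} -> Clip = 4*1 = 4.
Iteration 4: no further components; recursion stops.
SUM(need) = 1 + 4 + 4 + 4 = 13.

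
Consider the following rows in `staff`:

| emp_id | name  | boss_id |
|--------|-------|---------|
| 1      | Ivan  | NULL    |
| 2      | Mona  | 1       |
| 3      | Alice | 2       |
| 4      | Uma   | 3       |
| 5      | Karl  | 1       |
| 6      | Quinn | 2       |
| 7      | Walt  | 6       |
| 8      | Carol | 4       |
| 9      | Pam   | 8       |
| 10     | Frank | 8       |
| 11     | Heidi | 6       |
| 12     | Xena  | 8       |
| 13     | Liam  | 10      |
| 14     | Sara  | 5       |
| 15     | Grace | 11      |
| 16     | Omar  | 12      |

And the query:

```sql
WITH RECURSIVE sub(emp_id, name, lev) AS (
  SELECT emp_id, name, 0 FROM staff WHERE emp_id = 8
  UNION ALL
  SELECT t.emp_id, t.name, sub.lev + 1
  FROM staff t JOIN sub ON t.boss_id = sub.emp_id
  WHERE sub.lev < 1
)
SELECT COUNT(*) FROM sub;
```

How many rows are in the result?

4

Base: emp_id=8 (Carol) at lev 0.
Iteration 1: rows with boss_id in {8} -> Pam (id 9, lev 1), Frank (id 10, lev 1), Xena (id 12, lev 1).
Iteration 2: lev < 1 fails for all current rows; recursion stops.
Total rows emitted: 4.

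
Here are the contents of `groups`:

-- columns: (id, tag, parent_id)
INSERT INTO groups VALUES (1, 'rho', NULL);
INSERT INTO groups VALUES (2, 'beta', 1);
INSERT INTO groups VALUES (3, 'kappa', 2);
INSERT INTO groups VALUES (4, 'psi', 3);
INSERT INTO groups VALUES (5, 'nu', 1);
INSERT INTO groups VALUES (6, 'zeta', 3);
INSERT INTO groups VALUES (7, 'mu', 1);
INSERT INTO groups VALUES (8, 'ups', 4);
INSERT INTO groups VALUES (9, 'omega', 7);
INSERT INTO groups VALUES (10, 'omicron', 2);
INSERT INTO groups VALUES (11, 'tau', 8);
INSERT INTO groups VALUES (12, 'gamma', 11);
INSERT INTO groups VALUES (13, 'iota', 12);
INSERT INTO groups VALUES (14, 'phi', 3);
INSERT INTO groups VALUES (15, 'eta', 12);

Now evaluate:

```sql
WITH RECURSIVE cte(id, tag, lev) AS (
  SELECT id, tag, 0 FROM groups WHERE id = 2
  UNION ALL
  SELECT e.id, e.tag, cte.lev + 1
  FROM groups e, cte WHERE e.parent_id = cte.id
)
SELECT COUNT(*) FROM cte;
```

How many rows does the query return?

Base: id=2 (beta) at lev 0.
Iteration 1: rows with parent_id in {2} -> kappa (id 3, lev 1), omicron (id 10, lev 1).
Iteration 2: rows with parent_id in {3,10} -> psi (id 4, lev 2), zeta (id 6, lev 2), phi (id 14, lev 2).
Iteration 3: rows with parent_id in {4,6,14} -> ups (id 8, lev 3).
Iteration 4: rows with parent_id in {8} -> tau (id 11, lev 4).
Iteration 5: rows with parent_id in {11} -> gamma (id 12, lev 5).
Iteration 6: rows with parent_id in {12} -> iota (id 13, lev 6), eta (id 15, lev 6).
Iteration 7: no rows with parent_id in {13,15}; recursion stops.
Total rows emitted: 11.

11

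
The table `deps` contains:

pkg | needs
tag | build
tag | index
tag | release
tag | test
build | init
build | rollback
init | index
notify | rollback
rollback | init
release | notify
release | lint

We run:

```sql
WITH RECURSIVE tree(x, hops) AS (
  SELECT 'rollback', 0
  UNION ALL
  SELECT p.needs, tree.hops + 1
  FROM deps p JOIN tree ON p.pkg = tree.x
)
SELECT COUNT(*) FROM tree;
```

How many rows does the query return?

Base: (rollback, hops=0).
Iteration 1: edges from {rollback} -> (init, hops=1).
Iteration 2: edges from {init} -> (index, hops=2).
Iteration 3: no outgoing edges from {index}; recursion stops.
Total rows emitted: 3.

3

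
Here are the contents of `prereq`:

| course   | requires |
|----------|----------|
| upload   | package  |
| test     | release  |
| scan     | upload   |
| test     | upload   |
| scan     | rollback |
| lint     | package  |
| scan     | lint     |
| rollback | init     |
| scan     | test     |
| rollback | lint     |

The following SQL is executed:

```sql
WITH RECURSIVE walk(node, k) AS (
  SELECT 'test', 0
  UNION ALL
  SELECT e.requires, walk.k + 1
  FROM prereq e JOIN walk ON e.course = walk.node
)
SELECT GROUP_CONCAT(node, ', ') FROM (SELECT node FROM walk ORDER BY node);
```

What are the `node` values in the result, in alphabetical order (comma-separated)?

Base: (test, k=0).
Iteration 1: edges from {test} -> (release, k=1), (upload, k=1).
Iteration 2: edges from {release,upload} -> (package, k=2).
Iteration 3: no outgoing edges from {package}; recursion stops.

package, release, test, upload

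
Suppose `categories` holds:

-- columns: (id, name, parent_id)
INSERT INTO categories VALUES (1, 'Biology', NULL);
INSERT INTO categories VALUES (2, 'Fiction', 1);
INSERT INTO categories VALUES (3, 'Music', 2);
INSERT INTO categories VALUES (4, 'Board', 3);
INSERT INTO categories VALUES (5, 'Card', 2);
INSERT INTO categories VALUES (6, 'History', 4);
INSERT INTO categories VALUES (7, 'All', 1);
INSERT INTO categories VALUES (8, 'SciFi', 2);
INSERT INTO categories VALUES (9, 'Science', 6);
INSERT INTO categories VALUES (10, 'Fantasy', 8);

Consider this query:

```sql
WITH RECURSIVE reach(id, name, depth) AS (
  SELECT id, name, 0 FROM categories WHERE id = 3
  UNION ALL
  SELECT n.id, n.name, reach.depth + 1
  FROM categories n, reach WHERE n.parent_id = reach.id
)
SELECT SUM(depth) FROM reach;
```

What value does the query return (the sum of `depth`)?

6

Base: id=3 (Music) at depth 0.
Iteration 1: rows with parent_id in {3} -> Board (id 4, depth 1).
Iteration 2: rows with parent_id in {4} -> History (id 6, depth 2).
Iteration 3: rows with parent_id in {6} -> Science (id 9, depth 3).
Iteration 4: no rows with parent_id in {9}; recursion stops.
SUM(depth) = 0 + 1 + 2 + 3 = 6.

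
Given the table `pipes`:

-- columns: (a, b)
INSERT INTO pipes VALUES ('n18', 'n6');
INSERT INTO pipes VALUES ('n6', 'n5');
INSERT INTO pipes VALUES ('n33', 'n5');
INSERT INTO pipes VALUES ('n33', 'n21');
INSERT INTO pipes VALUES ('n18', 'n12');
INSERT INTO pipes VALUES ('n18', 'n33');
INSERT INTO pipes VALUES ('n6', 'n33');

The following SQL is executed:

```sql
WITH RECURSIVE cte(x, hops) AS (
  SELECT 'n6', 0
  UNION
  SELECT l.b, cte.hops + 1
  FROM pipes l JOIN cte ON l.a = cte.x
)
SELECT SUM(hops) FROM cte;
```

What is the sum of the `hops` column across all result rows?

6

Base: (n6, hops=0).
Iteration 1: edges from {n6} -> (n33, hops=1), (n5, hops=1).
Iteration 2: edges from {n33,n5} -> (n21, hops=2), (n5, hops=2).
Iteration 3: no outgoing edges from {n21,n5}; recursion stops.
SUM(hops) = 0 + 1 + 1 + 2 + 2 = 6.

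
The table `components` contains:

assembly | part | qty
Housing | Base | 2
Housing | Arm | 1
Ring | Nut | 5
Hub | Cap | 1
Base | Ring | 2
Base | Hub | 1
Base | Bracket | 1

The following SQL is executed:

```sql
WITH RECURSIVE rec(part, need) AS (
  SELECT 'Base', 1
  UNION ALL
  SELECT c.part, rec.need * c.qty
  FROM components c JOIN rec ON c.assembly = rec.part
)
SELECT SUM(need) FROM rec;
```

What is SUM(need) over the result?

16

Base: (Base, need=1).
Iteration 1: components of {Base} -> Bracket = 1*1 = 1, Hub = 1*1 = 1, Ring = 1*2 = 2.
Iteration 2: components of {Bracket,Hub,Ring} -> Cap = 1*1 = 1, Nut = 2*5 = 10.
Iteration 3: no further components; recursion stops.
SUM(need) = 1 + 2 + 1 + 1 + 10 + 1 = 16.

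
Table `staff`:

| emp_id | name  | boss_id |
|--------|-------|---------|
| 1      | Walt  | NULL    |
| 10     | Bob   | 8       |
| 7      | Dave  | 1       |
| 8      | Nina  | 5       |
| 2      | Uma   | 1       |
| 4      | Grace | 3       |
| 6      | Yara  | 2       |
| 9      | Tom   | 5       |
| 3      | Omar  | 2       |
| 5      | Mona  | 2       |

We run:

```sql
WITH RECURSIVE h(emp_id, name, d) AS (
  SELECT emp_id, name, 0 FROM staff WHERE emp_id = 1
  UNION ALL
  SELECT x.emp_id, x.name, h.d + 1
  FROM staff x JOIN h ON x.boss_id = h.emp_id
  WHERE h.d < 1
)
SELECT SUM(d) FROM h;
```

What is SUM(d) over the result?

Base: emp_id=1 (Walt) at d 0.
Iteration 1: rows with boss_id in {1} -> Uma (id 2, d 1), Dave (id 7, d 1).
Iteration 2: d < 1 fails for all current rows; recursion stops.
SUM(d) = 0 + 1 + 1 = 2.

2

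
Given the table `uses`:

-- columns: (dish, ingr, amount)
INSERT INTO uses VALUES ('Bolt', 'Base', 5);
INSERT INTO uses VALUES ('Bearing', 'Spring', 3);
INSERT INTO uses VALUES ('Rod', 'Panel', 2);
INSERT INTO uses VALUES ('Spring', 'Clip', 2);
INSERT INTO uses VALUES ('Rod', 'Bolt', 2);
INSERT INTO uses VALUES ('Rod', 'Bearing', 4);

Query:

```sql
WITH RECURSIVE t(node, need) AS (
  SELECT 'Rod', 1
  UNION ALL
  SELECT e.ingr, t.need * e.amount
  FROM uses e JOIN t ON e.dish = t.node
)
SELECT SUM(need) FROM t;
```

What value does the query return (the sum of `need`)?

55

Base: (Rod, need=1).
Iteration 1: components of {Rod} -> Bearing = 1*4 = 4, Bolt = 1*2 = 2, Panel = 1*2 = 2.
Iteration 2: components of {Bearing,Bolt,Panel} -> Base = 2*5 = 10, Spring = 4*3 = 12.
Iteration 3: components of {Base,Spring} -> Clip = 12*2 = 24.
Iteration 4: no further components; recursion stops.
SUM(need) = 1 + 4 + 2 + 2 + 12 + 10 + 24 = 55.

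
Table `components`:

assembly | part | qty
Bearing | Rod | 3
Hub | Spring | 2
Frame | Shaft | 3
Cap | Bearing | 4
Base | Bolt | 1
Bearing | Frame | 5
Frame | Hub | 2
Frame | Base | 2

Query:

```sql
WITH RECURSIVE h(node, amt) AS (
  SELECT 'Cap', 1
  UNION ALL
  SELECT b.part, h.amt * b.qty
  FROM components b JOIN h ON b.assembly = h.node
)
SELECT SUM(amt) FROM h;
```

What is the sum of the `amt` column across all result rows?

Base: (Cap, amt=1).
Iteration 1: components of {Cap} -> Bearing = 1*4 = 4.
Iteration 2: components of {Bearing} -> Frame = 4*5 = 20, Rod = 4*3 = 12.
Iteration 3: components of {Frame,Rod} -> Base = 20*2 = 40, Hub = 20*2 = 40, Shaft = 20*3 = 60.
Iteration 4: components of {Base,Hub,Shaft} -> Bolt = 40*1 = 40, Spring = 40*2 = 80.
Iteration 5: no further components; recursion stops.
SUM(amt) = 1 + 4 + 20 + 12 + 40 + 40 + 60 + 80 + 40 = 297.

297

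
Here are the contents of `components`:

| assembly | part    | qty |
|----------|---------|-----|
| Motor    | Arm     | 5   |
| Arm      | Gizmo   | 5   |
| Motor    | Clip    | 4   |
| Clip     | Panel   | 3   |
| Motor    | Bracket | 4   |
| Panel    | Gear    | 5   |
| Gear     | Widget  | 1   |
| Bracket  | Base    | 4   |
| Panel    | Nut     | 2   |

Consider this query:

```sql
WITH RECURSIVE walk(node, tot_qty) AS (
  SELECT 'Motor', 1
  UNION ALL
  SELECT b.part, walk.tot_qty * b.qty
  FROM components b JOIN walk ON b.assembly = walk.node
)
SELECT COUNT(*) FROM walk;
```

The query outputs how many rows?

10

Base: (Motor, tot_qty=1).
Iteration 1: components of {Motor} -> Arm = 1*5 = 5, Bracket = 1*4 = 4, Clip = 1*4 = 4.
Iteration 2: components of {Arm,Bracket,Clip} -> Base = 4*4 = 16, Gizmo = 5*5 = 25, Panel = 4*3 = 12.
Iteration 3: components of {Base,Gizmo,Panel} -> Gear = 12*5 = 60, Nut = 12*2 = 24.
Iteration 4: components of {Gear,Nut} -> Widget = 60*1 = 60.
Iteration 5: no further components; recursion stops.
Total rows emitted: 10.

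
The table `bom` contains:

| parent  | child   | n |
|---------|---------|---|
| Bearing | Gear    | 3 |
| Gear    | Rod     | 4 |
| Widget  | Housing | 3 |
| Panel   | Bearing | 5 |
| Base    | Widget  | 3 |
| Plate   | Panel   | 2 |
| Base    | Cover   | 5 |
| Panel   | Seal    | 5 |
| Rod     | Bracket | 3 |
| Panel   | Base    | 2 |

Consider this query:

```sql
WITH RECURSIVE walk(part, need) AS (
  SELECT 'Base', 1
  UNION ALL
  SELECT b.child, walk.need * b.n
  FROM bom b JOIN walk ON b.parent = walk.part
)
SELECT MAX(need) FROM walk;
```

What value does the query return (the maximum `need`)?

Base: (Base, need=1).
Iteration 1: components of {Base} -> Cover = 1*5 = 5, Widget = 1*3 = 3.
Iteration 2: components of {Cover,Widget} -> Housing = 3*3 = 9.
Iteration 3: no further components; recursion stops.
need values: 1, 5, 3, 9; the maximum is 9.

9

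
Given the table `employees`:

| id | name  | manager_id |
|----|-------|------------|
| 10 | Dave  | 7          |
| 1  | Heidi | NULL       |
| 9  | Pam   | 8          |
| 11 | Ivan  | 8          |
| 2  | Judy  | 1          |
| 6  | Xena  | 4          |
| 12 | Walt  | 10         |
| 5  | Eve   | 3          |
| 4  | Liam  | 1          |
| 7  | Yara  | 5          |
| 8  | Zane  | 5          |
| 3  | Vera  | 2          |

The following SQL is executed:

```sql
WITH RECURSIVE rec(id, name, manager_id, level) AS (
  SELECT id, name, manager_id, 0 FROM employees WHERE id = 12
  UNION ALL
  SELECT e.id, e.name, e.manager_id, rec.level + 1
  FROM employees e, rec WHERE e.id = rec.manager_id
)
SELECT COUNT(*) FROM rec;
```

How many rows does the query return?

Base: id=12 (Walt), manager_id=10, level 0.
Iteration 1: join on id=10 -> Dave (id 10, manager_id=7, level 1).
Iteration 2: join on id=7 -> Yara (id 7, manager_id=5, level 2).
Iteration 3: join on id=5 -> Eve (id 5, manager_id=3, level 3).
Iteration 4: join on id=3 -> Vera (id 3, manager_id=2, level 4).
Iteration 5: join on id=2 -> Judy (id 2, manager_id=1, level 5).
Iteration 6: join on id=1 -> Heidi (id 1, manager_id=NULL, level 6).
Iteration 7: manager_id is NULL; no match; recursion stops.
Total rows emitted: 7.

7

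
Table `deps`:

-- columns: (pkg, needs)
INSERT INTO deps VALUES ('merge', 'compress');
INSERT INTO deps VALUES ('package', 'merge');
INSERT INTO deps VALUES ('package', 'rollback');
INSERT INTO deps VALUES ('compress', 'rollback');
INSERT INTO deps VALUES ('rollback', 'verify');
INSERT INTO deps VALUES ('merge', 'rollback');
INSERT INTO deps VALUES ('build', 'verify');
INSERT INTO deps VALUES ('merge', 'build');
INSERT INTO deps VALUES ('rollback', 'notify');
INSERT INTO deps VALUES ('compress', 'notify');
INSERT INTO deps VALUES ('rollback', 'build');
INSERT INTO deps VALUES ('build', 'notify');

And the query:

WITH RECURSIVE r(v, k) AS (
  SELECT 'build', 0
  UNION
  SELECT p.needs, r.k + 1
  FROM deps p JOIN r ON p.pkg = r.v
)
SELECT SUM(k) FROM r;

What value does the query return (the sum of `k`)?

2

Base: (build, k=0).
Iteration 1: edges from {build} -> (notify, k=1), (verify, k=1).
Iteration 2: no outgoing edges from {notify,verify}; recursion stops.
SUM(k) = 0 + 1 + 1 = 2.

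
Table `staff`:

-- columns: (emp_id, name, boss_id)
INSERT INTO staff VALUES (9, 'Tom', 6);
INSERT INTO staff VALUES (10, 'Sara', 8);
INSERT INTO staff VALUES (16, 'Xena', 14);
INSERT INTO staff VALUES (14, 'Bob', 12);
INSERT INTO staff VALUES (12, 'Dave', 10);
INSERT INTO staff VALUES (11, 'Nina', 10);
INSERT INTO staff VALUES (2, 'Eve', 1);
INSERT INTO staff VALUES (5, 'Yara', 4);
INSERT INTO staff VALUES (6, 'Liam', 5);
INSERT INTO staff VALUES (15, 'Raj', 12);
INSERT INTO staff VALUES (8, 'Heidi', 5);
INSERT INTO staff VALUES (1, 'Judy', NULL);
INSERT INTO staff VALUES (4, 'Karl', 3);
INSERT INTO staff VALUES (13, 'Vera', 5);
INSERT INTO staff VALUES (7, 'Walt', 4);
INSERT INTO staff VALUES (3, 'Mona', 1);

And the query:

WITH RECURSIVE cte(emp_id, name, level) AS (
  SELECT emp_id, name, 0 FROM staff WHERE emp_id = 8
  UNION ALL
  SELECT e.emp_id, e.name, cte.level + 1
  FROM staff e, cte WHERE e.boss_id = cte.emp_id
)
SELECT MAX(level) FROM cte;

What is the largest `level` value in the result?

Base: emp_id=8 (Heidi) at level 0.
Iteration 1: rows with boss_id in {8} -> Sara (id 10, level 1).
Iteration 2: rows with boss_id in {10} -> Nina (id 11, level 2), Dave (id 12, level 2).
Iteration 3: rows with boss_id in {11,12} -> Bob (id 14, level 3), Raj (id 15, level 3).
Iteration 4: rows with boss_id in {14,15} -> Xena (id 16, level 4).
Iteration 5: no rows with boss_id in {16}; recursion stops.
level values: 0, 1, 2, 2, 3, 3, 4; the maximum is 4.

4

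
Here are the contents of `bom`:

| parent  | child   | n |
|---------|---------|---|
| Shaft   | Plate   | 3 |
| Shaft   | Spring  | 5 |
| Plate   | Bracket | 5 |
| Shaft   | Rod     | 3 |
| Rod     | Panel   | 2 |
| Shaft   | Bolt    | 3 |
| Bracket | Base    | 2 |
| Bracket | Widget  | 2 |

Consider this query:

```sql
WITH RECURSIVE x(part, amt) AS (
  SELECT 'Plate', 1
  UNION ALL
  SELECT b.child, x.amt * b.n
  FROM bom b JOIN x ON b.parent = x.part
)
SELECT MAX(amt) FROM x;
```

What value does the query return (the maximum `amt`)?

10

Base: (Plate, amt=1).
Iteration 1: components of {Plate} -> Bracket = 1*5 = 5.
Iteration 2: components of {Bracket} -> Base = 5*2 = 10, Widget = 5*2 = 10.
Iteration 3: no further components; recursion stops.
amt values: 1, 5, 10, 10; the maximum is 10.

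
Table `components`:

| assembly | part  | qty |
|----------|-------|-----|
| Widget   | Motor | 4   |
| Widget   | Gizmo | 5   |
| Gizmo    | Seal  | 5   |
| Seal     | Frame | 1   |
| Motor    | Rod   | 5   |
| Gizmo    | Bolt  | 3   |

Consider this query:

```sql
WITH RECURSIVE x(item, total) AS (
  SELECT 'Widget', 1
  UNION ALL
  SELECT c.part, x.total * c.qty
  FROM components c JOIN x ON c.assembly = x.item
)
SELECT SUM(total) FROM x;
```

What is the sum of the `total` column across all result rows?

Base: (Widget, total=1).
Iteration 1: components of {Widget} -> Gizmo = 1*5 = 5, Motor = 1*4 = 4.
Iteration 2: components of {Gizmo,Motor} -> Bolt = 5*3 = 15, Rod = 4*5 = 20, Seal = 5*5 = 25.
Iteration 3: components of {Bolt,Rod,Seal} -> Frame = 25*1 = 25.
Iteration 4: no further components; recursion stops.
SUM(total) = 1 + 4 + 5 + 20 + 25 + 15 + 25 = 95.

95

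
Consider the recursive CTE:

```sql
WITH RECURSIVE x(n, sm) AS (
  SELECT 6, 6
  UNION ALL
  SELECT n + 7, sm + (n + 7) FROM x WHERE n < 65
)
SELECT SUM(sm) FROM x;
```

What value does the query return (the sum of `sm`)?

1485

Base: n=6, sm=6.
Iteration 1: 6 < 65 holds -> n = 6 + 7 = 13, sm = 6 + 13 = 19.
Iteration 2: 13 < 65 holds -> n = 13 + 7 = 20, sm = 19 + 20 = 39.
Iteration 3: 20 < 65 holds -> n = 20 + 7 = 27, sm = 39 + 27 = 66.
Iteration 4: 27 < 65 holds -> n = 27 + 7 = 34, sm = 66 + 34 = 100.
Iteration 5: 34 < 65 holds -> n = 34 + 7 = 41, sm = 100 + 41 = 141.
Iteration 6: 41 < 65 holds -> n = 41 + 7 = 48, sm = 141 + 48 = 189.
Iteration 7: 48 < 65 holds -> n = 48 + 7 = 55, sm = 189 + 55 = 244.
Iteration 8: 55 < 65 holds -> n = 55 + 7 = 62, sm = 244 + 62 = 306.
Iteration 9: 62 < 65 holds -> n = 62 + 7 = 69, sm = 306 + 69 = 375.
Iteration 10: 69 < 65 fails; recursion stops.
SUM(sm) = 6 + 19 + 39 + 66 + 100 + 141 + 189 + 244 + 306 + 375 = 1485.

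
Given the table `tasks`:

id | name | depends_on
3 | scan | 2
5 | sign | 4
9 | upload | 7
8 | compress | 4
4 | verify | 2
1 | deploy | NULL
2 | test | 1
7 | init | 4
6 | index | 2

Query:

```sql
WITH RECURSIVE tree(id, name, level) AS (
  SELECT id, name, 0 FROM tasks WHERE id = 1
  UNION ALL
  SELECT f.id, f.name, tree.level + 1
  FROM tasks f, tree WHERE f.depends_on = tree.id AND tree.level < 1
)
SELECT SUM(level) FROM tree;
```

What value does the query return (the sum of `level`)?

Base: id=1 (deploy) at level 0.
Iteration 1: rows with depends_on in {1} -> test (id 2, level 1).
Iteration 2: level < 1 fails for all current rows; recursion stops.
SUM(level) = 0 + 1 = 1.

1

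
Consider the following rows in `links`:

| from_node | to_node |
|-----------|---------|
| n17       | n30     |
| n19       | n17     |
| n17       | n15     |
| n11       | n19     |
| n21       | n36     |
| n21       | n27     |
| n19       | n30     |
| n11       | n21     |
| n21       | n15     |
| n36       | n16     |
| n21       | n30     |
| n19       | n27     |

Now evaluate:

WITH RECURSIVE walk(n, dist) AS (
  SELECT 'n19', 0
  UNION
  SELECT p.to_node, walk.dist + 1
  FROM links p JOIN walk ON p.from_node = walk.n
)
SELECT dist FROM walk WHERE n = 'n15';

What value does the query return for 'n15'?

2

Base: (n19, dist=0).
Iteration 1: edges from {n19} -> (n17, dist=1), (n27, dist=1), (n30, dist=1).
Iteration 2: edges from {n17,n27,n30} -> (n15, dist=2), (n30, dist=2).
Iteration 3: no outgoing edges from {n15,n30}; recursion stops.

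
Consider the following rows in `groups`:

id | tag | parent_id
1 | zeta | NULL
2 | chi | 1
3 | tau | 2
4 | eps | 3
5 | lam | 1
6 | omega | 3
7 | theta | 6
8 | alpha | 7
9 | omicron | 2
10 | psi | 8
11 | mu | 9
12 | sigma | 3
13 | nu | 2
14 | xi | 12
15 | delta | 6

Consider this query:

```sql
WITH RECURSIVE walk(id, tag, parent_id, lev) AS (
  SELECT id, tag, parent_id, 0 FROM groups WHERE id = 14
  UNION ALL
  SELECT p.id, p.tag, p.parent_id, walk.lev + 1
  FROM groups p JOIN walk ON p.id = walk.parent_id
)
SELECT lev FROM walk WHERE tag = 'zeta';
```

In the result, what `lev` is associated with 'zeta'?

Base: id=14 (xi), parent_id=12, lev 0.
Iteration 1: join on id=12 -> sigma (id 12, parent_id=3, lev 1).
Iteration 2: join on id=3 -> tau (id 3, parent_id=2, lev 2).
Iteration 3: join on id=2 -> chi (id 2, parent_id=1, lev 3).
Iteration 4: join on id=1 -> zeta (id 1, parent_id=NULL, lev 4).
Iteration 5: parent_id is NULL; no match; recursion stops.

4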